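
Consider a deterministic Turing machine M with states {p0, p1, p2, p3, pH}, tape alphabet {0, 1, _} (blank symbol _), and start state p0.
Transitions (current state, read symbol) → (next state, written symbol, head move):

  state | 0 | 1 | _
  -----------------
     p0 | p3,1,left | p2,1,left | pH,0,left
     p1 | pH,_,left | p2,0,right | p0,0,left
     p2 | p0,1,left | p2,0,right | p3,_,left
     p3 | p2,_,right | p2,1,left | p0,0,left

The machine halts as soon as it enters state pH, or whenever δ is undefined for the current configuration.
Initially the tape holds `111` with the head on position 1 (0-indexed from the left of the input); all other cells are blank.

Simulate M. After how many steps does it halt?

p0 | __1[1]1_   read 1 → write 1, move left, go to p2
p2 | __[1]11_   read 1 → write 0, move right, go to p2
p2 | __0[1]1_   read 1 → write 0, move right, go to p2
p2 | __00[1]_   read 1 → write 0, move right, go to p2
p2 | __000[_]   read _ → write _, move left, go to p3
p3 | __00[0]_   read 0 → write _, move right, go to p2
p2 | __00_[_]   read _ → write _, move left, go to p3
p3 | __00[_]_   read _ → write 0, move left, go to p0
p0 | __0[0]0_   read 0 → write 1, move left, go to p3
p3 | __[0]10_   read 0 → write _, move right, go to p2
p2 | ___[1]0_   read 1 → write 0, move right, go to p2
p2 | ___0[0]_   read 0 → write 1, move left, go to p0
p0 | ___[0]1_   read 0 → write 1, move left, go to p3
p3 | __[_]11_   read _ → write 0, move left, go to p0
p0 | _[_]011_   read _ → write 0, move left, go to pH
pH | [_]0011_
M halts after 15 transitions.

15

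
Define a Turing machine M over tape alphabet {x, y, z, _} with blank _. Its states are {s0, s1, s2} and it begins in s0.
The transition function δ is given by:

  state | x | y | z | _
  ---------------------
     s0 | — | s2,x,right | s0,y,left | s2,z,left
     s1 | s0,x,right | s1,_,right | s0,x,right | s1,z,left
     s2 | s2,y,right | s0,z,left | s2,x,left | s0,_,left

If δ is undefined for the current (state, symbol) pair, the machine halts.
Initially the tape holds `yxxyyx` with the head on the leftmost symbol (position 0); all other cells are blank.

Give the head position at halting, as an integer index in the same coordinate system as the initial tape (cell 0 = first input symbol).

state=s0 head=0 tape=[y]xxyyx_   (s0,y)→(s2,x,right)
state=s2 head=1 tape=x[x]xyyx_   (s2,x)→(s2,y,right)
state=s2 head=2 tape=xy[x]yyx_   (s2,x)→(s2,y,right)
state=s2 head=3 tape=xyy[y]yx_   (s2,y)→(s0,z,left)
state=s0 head=2 tape=xy[y]zyx_   (s0,y)→(s2,x,right)
state=s2 head=3 tape=xyx[z]yx_   (s2,z)→(s2,x,left)
state=s2 head=2 tape=xy[x]xyx_   (s2,x)→(s2,y,right)
state=s2 head=3 tape=xyy[x]yx_   (s2,x)→(s2,y,right)
state=s2 head=4 tape=xyyy[y]x_   (s2,y)→(s0,z,left)
state=s0 head=3 tape=xyy[y]zx_   (s0,y)→(s2,x,right)
state=s2 head=4 tape=xyyx[z]x_   (s2,z)→(s2,x,left)
state=s2 head=3 tape=xyy[x]xx_   (s2,x)→(s2,y,right)
state=s2 head=4 tape=xyyy[x]x_   (s2,x)→(s2,y,right)
state=s2 head=5 tape=xyyyy[x]_   (s2,x)→(s2,y,right)
state=s2 head=6 tape=xyyyyy[_]   (s2,_)→(s0,_,left)
state=s0 head=5 tape=xyyyy[y]_   (s0,y)→(s2,x,right)
state=s2 head=6 tape=xyyyyx[_]   (s2,_)→(s0,_,left)
state=s0 head=5 tape=xyyyy[x]_
At halt the head is at cell 5.

5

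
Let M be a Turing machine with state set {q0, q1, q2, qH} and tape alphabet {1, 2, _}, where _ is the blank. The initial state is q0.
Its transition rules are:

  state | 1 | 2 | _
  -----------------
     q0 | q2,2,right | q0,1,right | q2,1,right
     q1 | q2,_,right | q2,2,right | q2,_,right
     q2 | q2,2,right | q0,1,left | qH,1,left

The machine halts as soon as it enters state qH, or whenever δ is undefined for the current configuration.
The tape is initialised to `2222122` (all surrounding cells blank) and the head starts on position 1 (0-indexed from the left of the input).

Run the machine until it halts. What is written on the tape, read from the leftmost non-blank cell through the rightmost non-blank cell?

q0 | 2[2]22122_   read 2 → write 1, move right, go to q0
q0 | 21[2]2122_   read 2 → write 1, move right, go to q0
q0 | 211[2]122_   read 2 → write 1, move right, go to q0
q0 | 2111[1]22_   read 1 → write 2, move right, go to q2
q2 | 21112[2]2_   read 2 → write 1, move left, go to q0
q0 | 2111[2]12_   read 2 → write 1, move right, go to q0
q0 | 21111[1]2_   read 1 → write 2, move right, go to q2
q2 | 211112[2]_   read 2 → write 1, move left, go to q0
q0 | 21111[2]1_   read 2 → write 1, move right, go to q0
q0 | 211111[1]_   read 1 → write 2, move right, go to q2
q2 | 2111112[_]   read _ → write 1, move left, go to qH
qH | 211111[2]1
The non-blank tape span at halt is 21111121.

21111121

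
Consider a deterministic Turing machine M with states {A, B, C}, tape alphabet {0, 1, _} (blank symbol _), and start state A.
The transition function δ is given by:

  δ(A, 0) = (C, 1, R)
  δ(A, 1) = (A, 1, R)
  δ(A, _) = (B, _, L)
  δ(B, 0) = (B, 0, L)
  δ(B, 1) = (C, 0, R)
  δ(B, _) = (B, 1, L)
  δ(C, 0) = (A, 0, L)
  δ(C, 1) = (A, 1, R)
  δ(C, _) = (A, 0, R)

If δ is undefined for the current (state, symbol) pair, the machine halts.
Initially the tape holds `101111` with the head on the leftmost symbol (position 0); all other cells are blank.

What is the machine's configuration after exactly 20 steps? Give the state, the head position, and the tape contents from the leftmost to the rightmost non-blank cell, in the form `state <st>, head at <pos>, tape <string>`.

state A, head at 6, tape 1111110

state=A head=0 tape=[1]01111__   (A,1)→(A,1,R)
state=A head=1 tape=1[0]1111__   (A,0)→(C,1,R)
state=C head=2 tape=11[1]111__   (C,1)→(A,1,R)
state=A head=3 tape=111[1]11__   (A,1)→(A,1,R)
state=A head=4 tape=1111[1]1__   (A,1)→(A,1,R)
state=A head=5 tape=11111[1]__   (A,1)→(A,1,R)
state=A head=6 tape=111111[_]_   (A,_)→(B,_,L)
state=B head=5 tape=11111[1]__   (B,1)→(C,0,R)
state=C head=6 tape=111110[_]_   (C,_)→(A,0,R)
state=A head=7 tape=1111100[_]   (A,_)→(B,_,L)
state=B head=6 tape=111110[0]_   (B,0)→(B,0,L)
state=B head=5 tape=11111[0]0_   (B,0)→(B,0,L)
state=B head=4 tape=1111[1]00_   (B,1)→(C,0,R)
state=C head=5 tape=11110[0]0_   (C,0)→(A,0,L)
state=A head=4 tape=1111[0]00_   (A,0)→(C,1,R)
state=C head=5 tape=11111[0]0_   (C,0)→(A,0,L)
state=A head=4 tape=1111[1]00_   (A,1)→(A,1,R)
state=A head=5 tape=11111[0]0_   (A,0)→(C,1,R)
state=C head=6 tape=111111[0]_   (C,0)→(A,0,L)
state=A head=5 tape=11111[1]0_   (A,1)→(A,1,R)
state=A head=6 tape=111111[0]_
After 20 steps: state A, head at 6, tape 1111110.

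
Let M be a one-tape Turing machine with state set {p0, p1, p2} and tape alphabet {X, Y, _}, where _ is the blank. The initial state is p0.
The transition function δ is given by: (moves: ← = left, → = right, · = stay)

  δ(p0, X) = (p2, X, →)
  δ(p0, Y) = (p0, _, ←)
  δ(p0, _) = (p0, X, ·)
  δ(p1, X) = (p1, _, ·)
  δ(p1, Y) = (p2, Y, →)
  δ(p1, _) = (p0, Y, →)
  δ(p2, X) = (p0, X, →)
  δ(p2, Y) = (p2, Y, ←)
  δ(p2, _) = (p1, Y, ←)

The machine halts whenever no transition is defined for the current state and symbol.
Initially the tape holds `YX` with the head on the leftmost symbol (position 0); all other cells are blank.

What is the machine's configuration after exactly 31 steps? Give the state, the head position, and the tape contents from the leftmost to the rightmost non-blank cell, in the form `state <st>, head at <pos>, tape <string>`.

state=p0 head=0 tape=_____[Y]X   (p0,Y)→(p0,_,←)
state=p0 head=-1 tape=____[_]_X   (p0,_)→(p0,X,·)
state=p0 head=-1 tape=____[X]_X   (p0,X)→(p2,X,→)
state=p2 head=0 tape=____X[_]X   (p2,_)→(p1,Y,←)
state=p1 head=-1 tape=____[X]YX   (p1,X)→(p1,_,·)
state=p1 head=-1 tape=____[_]YX   (p1,_)→(p0,Y,→)
state=p0 head=0 tape=____Y[Y]X   (p0,Y)→(p0,_,←)
state=p0 head=-1 tape=____[Y]_X   (p0,Y)→(p0,_,←)
state=p0 head=-2 tape=___[_]__X   (p0,_)→(p0,X,·)
state=p0 head=-2 tape=___[X]__X   (p0,X)→(p2,X,→)
state=p2 head=-1 tape=___X[_]_X   (p2,_)→(p1,Y,←)
state=p1 head=-2 tape=___[X]Y_X   (p1,X)→(p1,_,·)
state=p1 head=-2 tape=___[_]Y_X   (p1,_)→(p0,Y,→)
state=p0 head=-1 tape=___Y[Y]_X   (p0,Y)→(p0,_,←)
state=p0 head=-2 tape=___[Y]__X   (p0,Y)→(p0,_,←)
state=p0 head=-3 tape=__[_]___X   (p0,_)→(p0,X,·)
state=p0 head=-3 tape=__[X]___X   (p0,X)→(p2,X,→)
state=p2 head=-2 tape=__X[_]__X   (p2,_)→(p1,Y,←)
state=p1 head=-3 tape=__[X]Y__X   (p1,X)→(p1,_,·)
state=p1 head=-3 tape=__[_]Y__X   (p1,_)→(p0,Y,→)
state=p0 head=-2 tape=__Y[Y]__X   (p0,Y)→(p0,_,←)
state=p0 head=-3 tape=__[Y]___X   (p0,Y)→(p0,_,←)
state=p0 head=-4 tape=_[_]____X   (p0,_)→(p0,X,·)
state=p0 head=-4 tape=_[X]____X   (p0,X)→(p2,X,→)
state=p2 head=-3 tape=_X[_]___X   (p2,_)→(p1,Y,←)
state=p1 head=-4 tape=_[X]Y___X   (p1,X)→(p1,_,·)
state=p1 head=-4 tape=_[_]Y___X   (p1,_)→(p0,Y,→)
state=p0 head=-3 tape=_Y[Y]___X   (p0,Y)→(p0,_,←)
state=p0 head=-4 tape=_[Y]____X   (p0,Y)→(p0,_,←)
state=p0 head=-5 tape=[_]_____X   (p0,_)→(p0,X,·)
state=p0 head=-5 tape=[X]_____X   (p0,X)→(p2,X,→)
state=p2 head=-4 tape=X[_]____X
After 31 steps: state p2, head at -4, tape X_____X.

state p2, head at -4, tape X_____X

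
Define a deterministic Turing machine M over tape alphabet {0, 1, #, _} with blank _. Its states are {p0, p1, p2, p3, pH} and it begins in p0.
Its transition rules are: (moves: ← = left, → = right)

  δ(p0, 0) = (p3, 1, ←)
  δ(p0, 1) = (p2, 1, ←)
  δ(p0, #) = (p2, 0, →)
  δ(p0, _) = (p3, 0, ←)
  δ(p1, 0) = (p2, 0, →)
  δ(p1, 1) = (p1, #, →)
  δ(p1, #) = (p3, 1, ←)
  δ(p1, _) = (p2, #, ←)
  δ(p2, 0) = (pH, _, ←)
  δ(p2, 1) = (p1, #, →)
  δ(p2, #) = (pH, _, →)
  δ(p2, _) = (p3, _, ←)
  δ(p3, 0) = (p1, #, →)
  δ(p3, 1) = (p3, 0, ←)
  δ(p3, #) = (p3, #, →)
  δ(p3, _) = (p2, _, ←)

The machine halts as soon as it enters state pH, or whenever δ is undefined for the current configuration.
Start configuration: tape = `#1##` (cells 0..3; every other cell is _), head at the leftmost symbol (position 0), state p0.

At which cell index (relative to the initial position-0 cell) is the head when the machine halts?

state=p0 head=0 tape=[#]1##_   (p0,#)→(p2,0,→)
state=p2 head=1 tape=0[1]##_   (p2,1)→(p1,#,→)
state=p1 head=2 tape=0#[#]#_   (p1,#)→(p3,1,←)
state=p3 head=1 tape=0[#]1#_   (p3,#)→(p3,#,→)
state=p3 head=2 tape=0#[1]#_   (p3,1)→(p3,0,←)
state=p3 head=1 tape=0[#]0#_   (p3,#)→(p3,#,→)
state=p3 head=2 tape=0#[0]#_   (p3,0)→(p1,#,→)
state=p1 head=3 tape=0##[#]_   (p1,#)→(p3,1,←)
state=p3 head=2 tape=0#[#]1_   (p3,#)→(p3,#,→)
state=p3 head=3 tape=0##[1]_   (p3,1)→(p3,0,←)
state=p3 head=2 tape=0#[#]0_   (p3,#)→(p3,#,→)
state=p3 head=3 tape=0##[0]_   (p3,0)→(p1,#,→)
state=p1 head=4 tape=0###[_]   (p1,_)→(p2,#,←)
state=p2 head=3 tape=0##[#]#   (p2,#)→(pH,_,→)
state=pH head=4 tape=0##_[#]
At halt the head is at cell 4.

4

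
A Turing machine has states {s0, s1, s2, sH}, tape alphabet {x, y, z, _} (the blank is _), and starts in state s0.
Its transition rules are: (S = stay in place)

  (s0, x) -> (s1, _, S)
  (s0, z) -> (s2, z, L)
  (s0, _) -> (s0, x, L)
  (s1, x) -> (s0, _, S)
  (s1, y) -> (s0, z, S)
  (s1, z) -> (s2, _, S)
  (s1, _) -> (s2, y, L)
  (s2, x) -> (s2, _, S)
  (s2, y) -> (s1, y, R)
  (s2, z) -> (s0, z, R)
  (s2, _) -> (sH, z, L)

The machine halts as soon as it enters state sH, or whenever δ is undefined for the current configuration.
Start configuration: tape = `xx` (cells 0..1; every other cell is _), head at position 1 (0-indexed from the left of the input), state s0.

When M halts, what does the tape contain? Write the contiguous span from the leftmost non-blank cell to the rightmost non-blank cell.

zy

s0 | _x[x]   read x → write _, move S, go to s1
s1 | _x[_]   read _ → write y, move L, go to s2
s2 | _[x]y   read x → write _, move S, go to s2
s2 | _[_]y   read _ → write z, move L, go to sH
sH | [_]zy
The non-blank tape span at halt is zy.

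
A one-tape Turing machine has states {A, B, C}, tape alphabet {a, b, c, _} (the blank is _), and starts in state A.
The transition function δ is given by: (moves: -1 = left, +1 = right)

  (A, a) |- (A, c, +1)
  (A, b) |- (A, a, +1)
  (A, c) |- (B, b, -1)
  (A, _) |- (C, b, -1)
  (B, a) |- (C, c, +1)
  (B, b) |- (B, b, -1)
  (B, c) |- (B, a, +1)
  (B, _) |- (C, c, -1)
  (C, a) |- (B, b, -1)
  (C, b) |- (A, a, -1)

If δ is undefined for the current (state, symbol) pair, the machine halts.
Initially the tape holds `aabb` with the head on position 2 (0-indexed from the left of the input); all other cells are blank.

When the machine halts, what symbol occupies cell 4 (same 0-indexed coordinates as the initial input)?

A | __aa[b]b_   read b → write a, move +1, go to A
A | __aaa[b]_   read b → write a, move +1, go to A
A | __aaaa[_]   read _ → write b, move -1, go to C
C | __aaa[a]b   read a → write b, move -1, go to B
B | __aa[a]bb   read a → write c, move +1, go to C
C | __aac[b]b   read b → write a, move -1, go to A
A | __aa[c]ab   read c → write b, move -1, go to B
B | __a[a]bab   read a → write c, move +1, go to C
C | __ac[b]ab   read b → write a, move -1, go to A
A | __a[c]aab   read c → write b, move -1, go to B
B | __[a]baab   read a → write c, move +1, go to C
C | __c[b]aab   read b → write a, move -1, go to A
A | __[c]aaab   read c → write b, move -1, go to B
B | _[_]baaab   read _ → write c, move -1, go to C
C | [_]cbaaab
Cell 4 holds b when M halts.

b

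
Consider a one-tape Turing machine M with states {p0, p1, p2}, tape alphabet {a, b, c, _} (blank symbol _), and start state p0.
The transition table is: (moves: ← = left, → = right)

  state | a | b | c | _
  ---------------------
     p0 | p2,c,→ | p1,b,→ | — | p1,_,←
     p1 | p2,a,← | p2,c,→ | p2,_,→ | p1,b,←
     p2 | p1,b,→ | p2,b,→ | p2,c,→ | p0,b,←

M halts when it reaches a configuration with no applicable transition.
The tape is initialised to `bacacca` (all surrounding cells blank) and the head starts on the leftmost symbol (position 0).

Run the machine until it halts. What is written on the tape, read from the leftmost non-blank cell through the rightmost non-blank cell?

state=p0 head=0 tape=[b]acacca___   (p0,b)→(p1,b,→)
state=p1 head=1 tape=b[a]cacca___   (p1,a)→(p2,a,←)
state=p2 head=0 tape=[b]acacca___   (p2,b)→(p2,b,→)
state=p2 head=1 tape=b[a]cacca___   (p2,a)→(p1,b,→)
state=p1 head=2 tape=bb[c]acca___   (p1,c)→(p2,_,→)
state=p2 head=3 tape=bb_[a]cca___   (p2,a)→(p1,b,→)
state=p1 head=4 tape=bb_b[c]ca___   (p1,c)→(p2,_,→)
state=p2 head=5 tape=bb_b_[c]a___   (p2,c)→(p2,c,→)
state=p2 head=6 tape=bb_b_c[a]___   (p2,a)→(p1,b,→)
state=p1 head=7 tape=bb_b_cb[_]__   (p1,_)→(p1,b,←)
state=p1 head=6 tape=bb_b_c[b]b__   (p1,b)→(p2,c,→)
state=p2 head=7 tape=bb_b_cc[b]__   (p2,b)→(p2,b,→)
state=p2 head=8 tape=bb_b_ccb[_]_   (p2,_)→(p0,b,←)
state=p0 head=7 tape=bb_b_cc[b]b_   (p0,b)→(p1,b,→)
state=p1 head=8 tape=bb_b_ccb[b]_   (p1,b)→(p2,c,→)
state=p2 head=9 tape=bb_b_ccbc[_]   (p2,_)→(p0,b,←)
state=p0 head=8 tape=bb_b_ccb[c]b
The non-blank tape span at halt is bb_b_ccbcb.

bb_b_ccbcb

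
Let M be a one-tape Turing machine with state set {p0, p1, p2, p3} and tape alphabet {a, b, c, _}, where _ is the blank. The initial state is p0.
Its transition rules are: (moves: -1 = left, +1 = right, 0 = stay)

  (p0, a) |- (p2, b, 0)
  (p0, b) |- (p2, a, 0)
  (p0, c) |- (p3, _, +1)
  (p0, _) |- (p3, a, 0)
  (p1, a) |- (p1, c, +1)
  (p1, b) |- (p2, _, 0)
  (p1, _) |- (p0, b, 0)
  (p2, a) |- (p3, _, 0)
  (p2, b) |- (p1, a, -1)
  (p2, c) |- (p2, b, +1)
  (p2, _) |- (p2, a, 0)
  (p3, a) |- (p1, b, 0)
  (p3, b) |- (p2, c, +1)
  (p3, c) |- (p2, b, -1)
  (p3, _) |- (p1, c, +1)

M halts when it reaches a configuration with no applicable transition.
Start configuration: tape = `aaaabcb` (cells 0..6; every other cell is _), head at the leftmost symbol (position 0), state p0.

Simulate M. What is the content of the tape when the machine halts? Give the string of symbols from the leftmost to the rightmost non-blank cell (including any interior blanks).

state=p0 head=0 tape=_[a]aaabcb   (p0,a)→(p2,b,0)
state=p2 head=0 tape=_[b]aaabcb   (p2,b)→(p1,a,-1)
state=p1 head=-1 tape=[_]aaaabcb   (p1,_)→(p0,b,0)
state=p0 head=-1 tape=[b]aaaabcb   (p0,b)→(p2,a,0)
state=p2 head=-1 tape=[a]aaaabcb   (p2,a)→(p3,_,0)
state=p3 head=-1 tape=[_]aaaabcb   (p3,_)→(p1,c,+1)
state=p1 head=0 tape=c[a]aaabcb   (p1,a)→(p1,c,+1)
state=p1 head=1 tape=cc[a]aabcb   (p1,a)→(p1,c,+1)
state=p1 head=2 tape=ccc[a]abcb   (p1,a)→(p1,c,+1)
state=p1 head=3 tape=cccc[a]bcb   (p1,a)→(p1,c,+1)
state=p1 head=4 tape=ccccc[b]cb   (p1,b)→(p2,_,0)
state=p2 head=4 tape=ccccc[_]cb   (p2,_)→(p2,a,0)
state=p2 head=4 tape=ccccc[a]cb   (p2,a)→(p3,_,0)
state=p3 head=4 tape=ccccc[_]cb   (p3,_)→(p1,c,+1)
state=p1 head=5 tape=cccccc[c]b
The non-blank tape span at halt is cccccccb.

cccccccb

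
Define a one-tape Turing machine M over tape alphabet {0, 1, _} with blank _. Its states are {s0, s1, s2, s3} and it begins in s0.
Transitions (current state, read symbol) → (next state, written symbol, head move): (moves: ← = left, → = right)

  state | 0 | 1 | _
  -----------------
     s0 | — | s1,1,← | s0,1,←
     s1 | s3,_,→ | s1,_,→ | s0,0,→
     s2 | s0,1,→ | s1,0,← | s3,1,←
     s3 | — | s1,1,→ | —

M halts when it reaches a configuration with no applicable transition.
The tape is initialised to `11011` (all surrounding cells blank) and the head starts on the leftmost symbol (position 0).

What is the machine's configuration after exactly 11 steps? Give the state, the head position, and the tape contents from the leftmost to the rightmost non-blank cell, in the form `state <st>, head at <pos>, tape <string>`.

state s0, head at 5, tape 1__1_01

state=s0 head=0 tape=_[1]1011__   (s0,1)→(s1,1,←)
state=s1 head=-1 tape=[_]11011__   (s1,_)→(s0,0,→)
state=s0 head=0 tape=0[1]1011__   (s0,1)→(s1,1,←)
state=s1 head=-1 tape=[0]11011__   (s1,0)→(s3,_,→)
state=s3 head=0 tape=_[1]1011__   (s3,1)→(s1,1,→)
state=s1 head=1 tape=_1[1]011__   (s1,1)→(s1,_,→)
state=s1 head=2 tape=_1_[0]11__   (s1,0)→(s3,_,→)
state=s3 head=3 tape=_1__[1]1__   (s3,1)→(s1,1,→)
state=s1 head=4 tape=_1__1[1]__   (s1,1)→(s1,_,→)
state=s1 head=5 tape=_1__1_[_]_   (s1,_)→(s0,0,→)
state=s0 head=6 tape=_1__1_0[_]   (s0,_)→(s0,1,←)
state=s0 head=5 tape=_1__1_[0]1
After 11 steps: state s0, head at 5, tape 1__1_01.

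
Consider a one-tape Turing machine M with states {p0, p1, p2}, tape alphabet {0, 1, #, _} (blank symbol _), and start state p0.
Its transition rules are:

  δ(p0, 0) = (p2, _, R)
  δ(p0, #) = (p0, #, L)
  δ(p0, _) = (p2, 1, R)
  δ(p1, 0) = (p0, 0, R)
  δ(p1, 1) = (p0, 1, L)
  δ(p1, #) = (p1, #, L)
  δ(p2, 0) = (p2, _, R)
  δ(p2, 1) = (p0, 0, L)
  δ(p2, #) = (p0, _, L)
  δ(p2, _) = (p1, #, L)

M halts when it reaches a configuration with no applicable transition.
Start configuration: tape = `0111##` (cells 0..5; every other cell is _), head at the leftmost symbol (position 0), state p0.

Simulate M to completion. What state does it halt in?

p0

state=p0 head=0 tape=[0]111##   (p0,0)→(p2,_,R)
state=p2 head=1 tape=_[1]11##   (p2,1)→(p0,0,L)
state=p0 head=0 tape=[_]011##   (p0,_)→(p2,1,R)
state=p2 head=1 tape=1[0]11##   (p2,0)→(p2,_,R)
state=p2 head=2 tape=1_[1]1##   (p2,1)→(p0,0,L)
state=p0 head=1 tape=1[_]01##   (p0,_)→(p2,1,R)
state=p2 head=2 tape=11[0]1##   (p2,0)→(p2,_,R)
state=p2 head=3 tape=11_[1]##   (p2,1)→(p0,0,L)
state=p0 head=2 tape=11[_]0##   (p0,_)→(p2,1,R)
state=p2 head=3 tape=111[0]##   (p2,0)→(p2,_,R)
state=p2 head=4 tape=111_[#]#   (p2,#)→(p0,_,L)
state=p0 head=3 tape=111[_]_#   (p0,_)→(p2,1,R)
state=p2 head=4 tape=1111[_]#   (p2,_)→(p1,#,L)
state=p1 head=3 tape=111[1]##   (p1,1)→(p0,1,L)
state=p0 head=2 tape=11[1]1##
No transition is defined for (p0, 1); M halts in state p0.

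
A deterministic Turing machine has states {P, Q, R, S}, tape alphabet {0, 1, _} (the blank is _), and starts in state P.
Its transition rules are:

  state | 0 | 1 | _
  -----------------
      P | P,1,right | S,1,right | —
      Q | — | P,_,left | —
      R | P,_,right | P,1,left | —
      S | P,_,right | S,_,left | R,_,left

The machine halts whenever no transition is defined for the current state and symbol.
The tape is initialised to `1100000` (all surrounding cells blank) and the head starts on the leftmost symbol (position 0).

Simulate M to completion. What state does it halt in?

R

state=P head=0 tape=__[1]100000   (P,1)→(S,1,right)
state=S head=1 tape=__1[1]00000   (S,1)→(S,_,left)
state=S head=0 tape=__[1]_00000   (S,1)→(S,_,left)
state=S head=-1 tape=_[_]__00000   (S,_)→(R,_,left)
state=R head=-2 tape=[_]___00000
No transition is defined for (R, _); M halts in state R.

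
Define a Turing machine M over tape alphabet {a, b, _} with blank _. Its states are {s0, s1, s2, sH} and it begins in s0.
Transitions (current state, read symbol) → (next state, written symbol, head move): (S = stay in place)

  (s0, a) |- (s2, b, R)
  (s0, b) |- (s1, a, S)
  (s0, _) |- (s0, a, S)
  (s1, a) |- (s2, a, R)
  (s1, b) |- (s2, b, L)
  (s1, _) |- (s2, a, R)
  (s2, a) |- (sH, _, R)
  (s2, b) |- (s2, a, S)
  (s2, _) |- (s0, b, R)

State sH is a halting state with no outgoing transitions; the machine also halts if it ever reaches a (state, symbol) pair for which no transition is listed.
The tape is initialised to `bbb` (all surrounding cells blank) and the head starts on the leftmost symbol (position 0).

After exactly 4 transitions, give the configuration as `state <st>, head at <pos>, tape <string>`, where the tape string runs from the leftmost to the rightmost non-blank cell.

state sH, head at 2, tape a_b

state=s0 head=0 tape=[b]bb   (s0,b)→(s1,a,S)
state=s1 head=0 tape=[a]bb   (s1,a)→(s2,a,R)
state=s2 head=1 tape=a[b]b   (s2,b)→(s2,a,S)
state=s2 head=1 tape=a[a]b   (s2,a)→(sH,_,R)
state=sH head=2 tape=a_[b]
After 4 steps: state sH, head at 2, tape a_b.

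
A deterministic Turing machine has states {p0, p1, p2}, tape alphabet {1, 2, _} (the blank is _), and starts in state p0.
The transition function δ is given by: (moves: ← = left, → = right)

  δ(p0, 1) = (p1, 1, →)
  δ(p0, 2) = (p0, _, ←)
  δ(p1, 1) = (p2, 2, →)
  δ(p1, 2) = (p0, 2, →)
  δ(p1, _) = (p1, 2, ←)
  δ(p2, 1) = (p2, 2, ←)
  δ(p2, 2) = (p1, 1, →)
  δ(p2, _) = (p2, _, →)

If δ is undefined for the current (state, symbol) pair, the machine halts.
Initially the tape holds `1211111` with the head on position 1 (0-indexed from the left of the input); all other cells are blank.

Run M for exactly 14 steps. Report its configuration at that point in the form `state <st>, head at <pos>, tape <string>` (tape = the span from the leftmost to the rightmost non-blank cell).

state p0, head at 7, tape 2112112

p0 | 1[2]11111_   read 2 → write _, move ←, go to p0
p0 | [1]_11111_   read 1 → write 1, move →, go to p1
p1 | 1[_]11111_   read _ → write 2, move ←, go to p1
p1 | [1]211111_   read 1 → write 2, move →, go to p2
p2 | 2[2]11111_   read 2 → write 1, move →, go to p1
p1 | 21[1]1111_   read 1 → write 2, move →, go to p2
p2 | 212[1]111_   read 1 → write 2, move ←, go to p2
p2 | 21[2]2111_   read 2 → write 1, move →, go to p1
p1 | 211[2]111_   read 2 → write 2, move →, go to p0
p0 | 2112[1]11_   read 1 → write 1, move →, go to p1
p1 | 21121[1]1_   read 1 → write 2, move →, go to p2
p2 | 211212[1]_   read 1 → write 2, move ←, go to p2
p2 | 21121[2]2_   read 2 → write 1, move →, go to p1
p1 | 211211[2]_   read 2 → write 2, move →, go to p0
p0 | 2112112[_]
After 14 steps: state p0, head at 7, tape 2112112.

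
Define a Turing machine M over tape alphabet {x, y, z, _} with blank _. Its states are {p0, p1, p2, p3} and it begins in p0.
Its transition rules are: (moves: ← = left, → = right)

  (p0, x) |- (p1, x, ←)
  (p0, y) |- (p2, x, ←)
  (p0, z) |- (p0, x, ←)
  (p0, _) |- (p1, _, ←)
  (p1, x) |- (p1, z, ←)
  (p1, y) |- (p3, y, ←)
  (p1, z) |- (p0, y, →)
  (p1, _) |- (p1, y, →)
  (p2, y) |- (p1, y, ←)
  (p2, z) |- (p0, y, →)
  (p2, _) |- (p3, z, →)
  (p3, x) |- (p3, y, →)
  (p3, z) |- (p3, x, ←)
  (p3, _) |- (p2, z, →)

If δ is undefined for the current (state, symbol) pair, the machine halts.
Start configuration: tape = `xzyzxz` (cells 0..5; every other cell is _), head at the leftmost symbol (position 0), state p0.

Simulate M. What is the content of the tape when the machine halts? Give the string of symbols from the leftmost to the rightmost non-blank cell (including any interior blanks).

yyxzzyzxz

state=p0 head=0 tape=___[x]zyzxz   (p0,x)→(p1,x,←)
state=p1 head=-1 tape=__[_]xzyzxz   (p1,_)→(p1,y,→)
state=p1 head=0 tape=__y[x]zyzxz   (p1,x)→(p1,z,←)
state=p1 head=-1 tape=__[y]zzyzxz   (p1,y)→(p3,y,←)
state=p3 head=-2 tape=_[_]yzzyzxz   (p3,_)→(p2,z,→)
state=p2 head=-1 tape=_z[y]zzyzxz   (p2,y)→(p1,y,←)
state=p1 head=-2 tape=_[z]yzzyzxz   (p1,z)→(p0,y,→)
state=p0 head=-1 tape=_y[y]zzyzxz   (p0,y)→(p2,x,←)
state=p2 head=-2 tape=_[y]xzzyzxz   (p2,y)→(p1,y,←)
state=p1 head=-3 tape=[_]yxzzyzxz   (p1,_)→(p1,y,→)
state=p1 head=-2 tape=y[y]xzzyzxz   (p1,y)→(p3,y,←)
state=p3 head=-3 tape=[y]yxzzyzxz
The non-blank tape span at halt is yyxzzyzxz.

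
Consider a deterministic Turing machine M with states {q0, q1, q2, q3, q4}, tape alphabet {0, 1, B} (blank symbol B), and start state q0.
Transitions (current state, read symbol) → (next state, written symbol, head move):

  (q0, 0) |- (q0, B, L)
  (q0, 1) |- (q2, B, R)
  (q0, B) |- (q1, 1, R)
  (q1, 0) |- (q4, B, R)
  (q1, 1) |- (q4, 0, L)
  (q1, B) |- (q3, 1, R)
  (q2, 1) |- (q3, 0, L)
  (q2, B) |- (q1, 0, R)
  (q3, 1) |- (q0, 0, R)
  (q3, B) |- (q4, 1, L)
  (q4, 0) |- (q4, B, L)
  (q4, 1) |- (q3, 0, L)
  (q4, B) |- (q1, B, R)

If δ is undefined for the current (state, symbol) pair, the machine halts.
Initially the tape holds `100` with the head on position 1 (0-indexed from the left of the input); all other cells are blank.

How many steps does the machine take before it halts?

q0 | 1[0]0BBBBBB   read 0 → write B, move L, go to q0
q0 | [1]B0BBBBBB   read 1 → write B, move R, go to q2
q2 | B[B]0BBBBBB   read B → write 0, move R, go to q1
q1 | B0[0]BBBBBB   read 0 → write B, move R, go to q4
q4 | B0B[B]BBBBB   read B → write B, move R, go to q1
q1 | B0BB[B]BBBB   read B → write 1, move R, go to q3
q3 | B0BB1[B]BBB   read B → write 1, move L, go to q4
q4 | B0BB[1]1BBB   read 1 → write 0, move L, go to q3
q3 | B0B[B]01BBB   read B → write 1, move L, go to q4
q4 | B0[B]101BBB   read B → write B, move R, go to q1
q1 | B0B[1]01BBB   read 1 → write 0, move L, go to q4
q4 | B0[B]001BBB   read B → write B, move R, go to q1
q1 | B0B[0]01BBB   read 0 → write B, move R, go to q4
q4 | B0BB[0]1BBB   read 0 → write B, move L, go to q4
q4 | B0B[B]B1BBB   read B → write B, move R, go to q1
q1 | B0BB[B]1BBB   read B → write 1, move R, go to q3
q3 | B0BB1[1]BBB   read 1 → write 0, move R, go to q0
q0 | B0BB10[B]BB   read B → write 1, move R, go to q1
q1 | B0BB101[B]B   read B → write 1, move R, go to q3
q3 | B0BB1011[B]   read B → write 1, move L, go to q4
q4 | B0BB101[1]1   read 1 → write 0, move L, go to q3
q3 | B0BB10[1]01   read 1 → write 0, move R, go to q0
q0 | B0BB100[0]1   read 0 → write B, move L, go to q0
q0 | B0BB10[0]B1   read 0 → write B, move L, go to q0
q0 | B0BB1[0]BB1   read 0 → write B, move L, go to q0
q0 | B0BB[1]BBB1   read 1 → write B, move R, go to q2
q2 | B0BBB[B]BB1   read B → write 0, move R, go to q1
q1 | B0BBB0[B]B1   read B → write 1, move R, go to q3
q3 | B0BBB01[B]1   read B → write 1, move L, go to q4
q4 | B0BBB0[1]11   read 1 → write 0, move L, go to q3
q3 | B0BBB[0]011
M halts after 30 transitions.

30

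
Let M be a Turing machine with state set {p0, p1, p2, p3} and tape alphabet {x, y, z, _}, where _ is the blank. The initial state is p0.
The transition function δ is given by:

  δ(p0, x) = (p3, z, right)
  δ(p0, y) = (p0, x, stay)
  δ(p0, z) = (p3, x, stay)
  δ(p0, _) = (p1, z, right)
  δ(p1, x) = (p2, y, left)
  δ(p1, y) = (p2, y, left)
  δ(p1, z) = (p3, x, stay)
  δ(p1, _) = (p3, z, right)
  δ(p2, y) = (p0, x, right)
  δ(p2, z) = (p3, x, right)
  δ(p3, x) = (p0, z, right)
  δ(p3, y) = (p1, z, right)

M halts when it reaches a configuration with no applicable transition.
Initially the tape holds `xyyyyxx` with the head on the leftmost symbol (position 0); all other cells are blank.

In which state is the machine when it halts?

p3

p0 | [x]yyyyxx__   read x → write z, move right, go to p3
p3 | z[y]yyyxx__   read y → write z, move right, go to p1
p1 | zz[y]yyxx__   read y → write y, move left, go to p2
p2 | z[z]yyyxx__   read z → write x, move right, go to p3
p3 | zx[y]yyxx__   read y → write z, move right, go to p1
p1 | zxz[y]yxx__   read y → write y, move left, go to p2
p2 | zx[z]yyxx__   read z → write x, move right, go to p3
p3 | zxx[y]yxx__   read y → write z, move right, go to p1
p1 | zxxz[y]xx__   read y → write y, move left, go to p2
p2 | zxx[z]yxx__   read z → write x, move right, go to p3
p3 | zxxx[y]xx__   read y → write z, move right, go to p1
p1 | zxxxz[x]x__   read x → write y, move left, go to p2
p2 | zxxx[z]yx__   read z → write x, move right, go to p3
p3 | zxxxx[y]x__   read y → write z, move right, go to p1
p1 | zxxxxz[x]__   read x → write y, move left, go to p2
p2 | zxxxx[z]y__   read z → write x, move right, go to p3
p3 | zxxxxx[y]__   read y → write z, move right, go to p1
p1 | zxxxxxz[_]_   read _ → write z, move right, go to p3
p3 | zxxxxxzz[_]
No transition is defined for (p3, _); M halts in state p3.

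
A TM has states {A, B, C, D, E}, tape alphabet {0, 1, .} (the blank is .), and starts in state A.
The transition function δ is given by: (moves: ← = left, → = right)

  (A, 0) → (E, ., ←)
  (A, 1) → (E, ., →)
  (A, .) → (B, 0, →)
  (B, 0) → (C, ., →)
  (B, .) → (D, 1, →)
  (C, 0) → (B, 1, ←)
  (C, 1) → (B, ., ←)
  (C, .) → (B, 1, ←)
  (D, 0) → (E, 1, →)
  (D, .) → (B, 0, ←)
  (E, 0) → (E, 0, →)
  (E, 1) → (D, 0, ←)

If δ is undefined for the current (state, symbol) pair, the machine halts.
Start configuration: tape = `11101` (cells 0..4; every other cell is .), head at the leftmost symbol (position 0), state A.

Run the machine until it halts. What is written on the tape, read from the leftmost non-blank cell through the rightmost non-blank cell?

state=A head=0 tape=.[1]1101.   (A,1)→(E,.,→)
state=E head=1 tape=..[1]101.   (E,1)→(D,0,←)
state=D head=0 tape=.[.]0101.   (D,.)→(B,0,←)
state=B head=-1 tape=[.]00101.   (B,.)→(D,1,→)
state=D head=0 tape=1[0]0101.   (D,0)→(E,1,→)
state=E head=1 tape=11[0]101.   (E,0)→(E,0,→)
state=E head=2 tape=110[1]01.   (E,1)→(D,0,←)
state=D head=1 tape=11[0]001.   (D,0)→(E,1,→)
state=E head=2 tape=111[0]01.   (E,0)→(E,0,→)
state=E head=3 tape=1110[0]1.   (E,0)→(E,0,→)
state=E head=4 tape=11100[1].   (E,1)→(D,0,←)
state=D head=3 tape=1110[0]0.   (D,0)→(E,1,→)
state=E head=4 tape=11101[0].   (E,0)→(E,0,→)
state=E head=5 tape=111010[.]
The non-blank tape span at halt is 111010.

111010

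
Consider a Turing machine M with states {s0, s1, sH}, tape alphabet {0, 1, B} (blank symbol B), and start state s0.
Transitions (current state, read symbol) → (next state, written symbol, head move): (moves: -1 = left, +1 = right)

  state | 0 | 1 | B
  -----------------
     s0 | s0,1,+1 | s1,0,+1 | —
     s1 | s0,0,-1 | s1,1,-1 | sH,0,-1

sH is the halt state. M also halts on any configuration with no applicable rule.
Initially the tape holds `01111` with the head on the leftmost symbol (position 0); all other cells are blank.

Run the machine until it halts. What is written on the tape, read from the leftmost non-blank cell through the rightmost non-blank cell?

111100

s0 | [0]1111B   read 0 → write 1, move +1, go to s0
s0 | 1[1]111B   read 1 → write 0, move +1, go to s1
s1 | 10[1]11B   read 1 → write 1, move -1, go to s1
s1 | 1[0]111B   read 0 → write 0, move -1, go to s0
s0 | [1]0111B   read 1 → write 0, move +1, go to s1
s1 | 0[0]111B   read 0 → write 0, move -1, go to s0
s0 | [0]0111B   read 0 → write 1, move +1, go to s0
s0 | 1[0]111B   read 0 → write 1, move +1, go to s0
s0 | 11[1]11B   read 1 → write 0, move +1, go to s1
s1 | 110[1]1B   read 1 → write 1, move -1, go to s1
s1 | 11[0]11B   read 0 → write 0, move -1, go to s0
s0 | 1[1]011B   read 1 → write 0, move +1, go to s1
s1 | 10[0]11B   read 0 → write 0, move -1, go to s0
s0 | 1[0]011B   read 0 → write 1, move +1, go to s0
s0 | 11[0]11B   read 0 → write 1, move +1, go to s0
s0 | 111[1]1B   read 1 → write 0, move +1, go to s1
s1 | 1110[1]B   read 1 → write 1, move -1, go to s1
s1 | 111[0]1B   read 0 → write 0, move -1, go to s0
s0 | 11[1]01B   read 1 → write 0, move +1, go to s1
s1 | 110[0]1B   read 0 → write 0, move -1, go to s0
s0 | 11[0]01B   read 0 → write 1, move +1, go to s0
s0 | 111[0]1B   read 0 → write 1, move +1, go to s0
s0 | 1111[1]B   read 1 → write 0, move +1, go to s1
s1 | 11110[B]   read B → write 0, move -1, go to sH
sH | 1111[0]0
The non-blank tape span at halt is 111100.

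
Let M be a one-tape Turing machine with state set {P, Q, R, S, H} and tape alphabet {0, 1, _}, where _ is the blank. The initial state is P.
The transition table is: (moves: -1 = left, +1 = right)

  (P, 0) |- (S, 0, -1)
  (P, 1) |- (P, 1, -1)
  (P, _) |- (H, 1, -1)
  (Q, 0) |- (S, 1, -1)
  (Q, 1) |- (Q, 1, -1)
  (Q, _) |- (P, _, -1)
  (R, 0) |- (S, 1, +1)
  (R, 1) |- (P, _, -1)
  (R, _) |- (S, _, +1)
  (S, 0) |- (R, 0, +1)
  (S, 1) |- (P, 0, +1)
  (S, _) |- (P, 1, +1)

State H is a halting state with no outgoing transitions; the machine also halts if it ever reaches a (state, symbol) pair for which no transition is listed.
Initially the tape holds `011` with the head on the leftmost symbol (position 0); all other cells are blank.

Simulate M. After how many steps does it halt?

16

state=P head=0 tape=_[0]11_   (P,0)→(S,0,-1)
state=S head=-1 tape=[_]011_   (S,_)→(P,1,+1)
state=P head=0 tape=1[0]11_   (P,0)→(S,0,-1)
state=S head=-1 tape=[1]011_   (S,1)→(P,0,+1)
state=P head=0 tape=0[0]11_   (P,0)→(S,0,-1)
state=S head=-1 tape=[0]011_   (S,0)→(R,0,+1)
state=R head=0 tape=0[0]11_   (R,0)→(S,1,+1)
state=S head=1 tape=01[1]1_   (S,1)→(P,0,+1)
state=P head=2 tape=010[1]_   (P,1)→(P,1,-1)
state=P head=1 tape=01[0]1_   (P,0)→(S,0,-1)
state=S head=0 tape=0[1]01_   (S,1)→(P,0,+1)
state=P head=1 tape=00[0]1_   (P,0)→(S,0,-1)
state=S head=0 tape=0[0]01_   (S,0)→(R,0,+1)
state=R head=1 tape=00[0]1_   (R,0)→(S,1,+1)
state=S head=2 tape=001[1]_   (S,1)→(P,0,+1)
state=P head=3 tape=0010[_]   (P,_)→(H,1,-1)
state=H head=2 tape=001[0]1
M halts after 16 transitions.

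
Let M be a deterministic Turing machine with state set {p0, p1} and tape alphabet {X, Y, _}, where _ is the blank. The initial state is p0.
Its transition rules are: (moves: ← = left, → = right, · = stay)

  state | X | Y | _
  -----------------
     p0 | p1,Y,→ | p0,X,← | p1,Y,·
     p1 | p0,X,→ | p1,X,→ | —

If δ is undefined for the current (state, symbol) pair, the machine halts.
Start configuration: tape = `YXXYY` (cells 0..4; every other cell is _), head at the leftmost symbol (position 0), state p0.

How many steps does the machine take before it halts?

p0 | _[Y]XXYY__   read Y → write X, move ←, go to p0
p0 | [_]XXXYY__   read _ → write Y, move ·, go to p1
p1 | [Y]XXXYY__   read Y → write X, move →, go to p1
p1 | X[X]XXYY__   read X → write X, move →, go to p0
p0 | XX[X]XYY__   read X → write Y, move →, go to p1
p1 | XXY[X]YY__   read X → write X, move →, go to p0
p0 | XXYX[Y]Y__   read Y → write X, move ←, go to p0
p0 | XXY[X]XY__   read X → write Y, move →, go to p1
p1 | XXYY[X]Y__   read X → write X, move →, go to p0
p0 | XXYYX[Y]__   read Y → write X, move ←, go to p0
p0 | XXYY[X]X__   read X → write Y, move →, go to p1
p1 | XXYYY[X]__   read X → write X, move →, go to p0
p0 | XXYYYX[_]_   read _ → write Y, move ·, go to p1
p1 | XXYYYX[Y]_   read Y → write X, move →, go to p1
p1 | XXYYYXX[_]
M halts after 14 transitions.

14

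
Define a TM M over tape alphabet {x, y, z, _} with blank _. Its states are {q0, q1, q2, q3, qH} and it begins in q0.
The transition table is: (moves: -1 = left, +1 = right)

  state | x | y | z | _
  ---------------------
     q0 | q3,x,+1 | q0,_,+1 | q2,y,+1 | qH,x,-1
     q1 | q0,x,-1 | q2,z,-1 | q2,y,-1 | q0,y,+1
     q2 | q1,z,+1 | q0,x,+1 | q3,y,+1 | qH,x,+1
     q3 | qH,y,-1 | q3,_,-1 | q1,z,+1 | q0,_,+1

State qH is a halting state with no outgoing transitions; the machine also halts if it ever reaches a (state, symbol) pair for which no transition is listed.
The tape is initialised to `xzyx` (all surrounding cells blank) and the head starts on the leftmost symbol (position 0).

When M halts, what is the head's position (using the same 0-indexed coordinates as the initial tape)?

q0 | [x]zyx__   read x → write x, move +1, go to q3
q3 | x[z]yx__   read z → write z, move +1, go to q1
q1 | xz[y]x__   read y → write z, move -1, go to q2
q2 | x[z]zx__   read z → write y, move +1, go to q3
q3 | xy[z]x__   read z → write z, move +1, go to q1
q1 | xyz[x]__   read x → write x, move -1, go to q0
q0 | xy[z]x__   read z → write y, move +1, go to q2
q2 | xyy[x]__   read x → write z, move +1, go to q1
q1 | xyyz[_]_   read _ → write y, move +1, go to q0
q0 | xyyzy[_]   read _ → write x, move -1, go to qH
qH | xyyz[y]x
At halt the head is at cell 4.

4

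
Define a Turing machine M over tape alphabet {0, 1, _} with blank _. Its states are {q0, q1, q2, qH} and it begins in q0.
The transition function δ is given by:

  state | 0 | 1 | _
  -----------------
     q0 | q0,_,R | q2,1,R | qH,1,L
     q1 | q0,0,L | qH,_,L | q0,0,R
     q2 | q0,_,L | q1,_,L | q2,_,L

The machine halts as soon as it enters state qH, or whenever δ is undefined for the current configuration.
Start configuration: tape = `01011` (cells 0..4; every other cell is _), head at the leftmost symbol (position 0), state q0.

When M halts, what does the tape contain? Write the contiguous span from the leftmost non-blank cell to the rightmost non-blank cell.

q0 | [0]1011   read 0 → write _, move R, go to q0
q0 | _[1]011   read 1 → write 1, move R, go to q2
q2 | _1[0]11   read 0 → write _, move L, go to q0
q0 | _[1]_11   read 1 → write 1, move R, go to q2
q2 | _1[_]11   read _ → write _, move L, go to q2
q2 | _[1]_11   read 1 → write _, move L, go to q1
q1 | [_]__11   read _ → write 0, move R, go to q0
q0 | 0[_]_11   read _ → write 1, move L, go to qH
qH | [0]1_11
The non-blank tape span at halt is 01_11.

01_11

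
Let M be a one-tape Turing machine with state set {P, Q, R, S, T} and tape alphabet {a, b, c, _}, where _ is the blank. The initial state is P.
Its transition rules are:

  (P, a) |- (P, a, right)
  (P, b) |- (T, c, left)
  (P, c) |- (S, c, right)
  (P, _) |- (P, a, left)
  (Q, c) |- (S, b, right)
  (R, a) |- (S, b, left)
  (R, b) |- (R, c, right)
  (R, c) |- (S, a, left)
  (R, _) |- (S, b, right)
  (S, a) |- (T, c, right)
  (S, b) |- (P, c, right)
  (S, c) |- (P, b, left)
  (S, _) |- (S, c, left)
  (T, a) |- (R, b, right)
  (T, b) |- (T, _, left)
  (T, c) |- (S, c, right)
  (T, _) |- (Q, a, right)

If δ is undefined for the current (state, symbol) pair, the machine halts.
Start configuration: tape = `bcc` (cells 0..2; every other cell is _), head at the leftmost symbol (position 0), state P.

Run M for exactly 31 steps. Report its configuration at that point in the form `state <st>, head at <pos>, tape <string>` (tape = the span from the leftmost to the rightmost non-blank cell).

P | _[b]cc__   read b → write c, move left, go to T
T | [_]ccc__   read _ → write a, move right, go to Q
Q | a[c]cc__   read c → write b, move right, go to S
S | ab[c]c__   read c → write b, move left, go to P
P | a[b]bc__   read b → write c, move left, go to T
T | [a]cbc__   read a → write b, move right, go to R
R | b[c]bc__   read c → write a, move left, go to S
S | [b]abc__   read b → write c, move right, go to P
P | c[a]bc__   read a → write a, move right, go to P
P | ca[b]c__   read b → write c, move left, go to T
T | c[a]cc__   read a → write b, move right, go to R
R | cb[c]c__   read c → write a, move left, go to S
S | c[b]ac__   read b → write c, move right, go to P
P | cc[a]c__   read a → write a, move right, go to P
P | cca[c]__   read c → write c, move right, go to S
S | ccac[_]_   read _ → write c, move left, go to S
S | cca[c]c_   read c → write b, move left, go to P
P | cc[a]bc_   read a → write a, move right, go to P
P | cca[b]c_   read b → write c, move left, go to T
T | cc[a]cc_   read a → write b, move right, go to R
R | ccb[c]c_   read c → write a, move left, go to S
S | cc[b]ac_   read b → write c, move right, go to P
P | ccc[a]c_   read a → write a, move right, go to P
P | ccca[c]_   read c → write c, move right, go to S
S | cccac[_]   read _ → write c, move left, go to S
S | ccca[c]c   read c → write b, move left, go to P
P | ccc[a]bc   read a → write a, move right, go to P
P | ccca[b]c   read b → write c, move left, go to T
T | ccc[a]cc   read a → write b, move right, go to R
R | cccb[c]c   read c → write a, move left, go to S
S | ccc[b]ac   read b → write c, move right, go to P
P | cccc[a]c
After 31 steps: state P, head at 3, tape ccccac.

state P, head at 3, tape ccccac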